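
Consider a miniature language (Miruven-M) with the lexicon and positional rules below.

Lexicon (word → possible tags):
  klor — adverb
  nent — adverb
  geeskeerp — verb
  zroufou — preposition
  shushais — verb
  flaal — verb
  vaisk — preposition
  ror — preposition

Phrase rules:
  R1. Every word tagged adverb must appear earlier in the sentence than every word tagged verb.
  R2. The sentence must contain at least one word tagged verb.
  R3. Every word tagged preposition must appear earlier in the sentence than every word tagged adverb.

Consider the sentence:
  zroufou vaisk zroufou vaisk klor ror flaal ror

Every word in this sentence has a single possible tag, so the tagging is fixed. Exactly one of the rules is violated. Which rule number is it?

Fixed tagging: preposition preposition preposition preposition adverb preposition verb preposition.
Rule check: R1 ok, R2 ok, R3 fails.
Only rule 3 fails.

3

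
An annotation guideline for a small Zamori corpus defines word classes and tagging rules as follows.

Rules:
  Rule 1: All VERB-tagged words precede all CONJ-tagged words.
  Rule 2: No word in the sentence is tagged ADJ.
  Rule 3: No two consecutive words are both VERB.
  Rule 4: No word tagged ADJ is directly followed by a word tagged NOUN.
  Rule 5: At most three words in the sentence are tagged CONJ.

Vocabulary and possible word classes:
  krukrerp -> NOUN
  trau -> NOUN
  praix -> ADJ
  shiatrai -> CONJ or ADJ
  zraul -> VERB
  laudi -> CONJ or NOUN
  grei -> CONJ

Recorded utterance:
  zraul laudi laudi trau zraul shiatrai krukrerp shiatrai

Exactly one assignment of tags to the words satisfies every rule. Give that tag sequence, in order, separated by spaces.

VERB NOUN NOUN NOUN VERB CONJ NOUN CONJ

Candidates per position — 1:zraul {VERB}; 2:laudi {CONJ,NOUN}; 3:laudi {CONJ,NOUN}; 4:trau {NOUN}; 5:zraul {VERB}; 6:shiatrai {CONJ,ADJ}; 7:krukrerp {NOUN}; 8:shiatrai {CONJ,ADJ}.
If word 2 were CONJ, no tagging could satisfy rule 1; so word 2 is NOUN.
If word 3 were CONJ, no tagging could satisfy rule 1; so word 3 is NOUN.
If word 6 were ADJ, no tagging could satisfy rule 2; so word 6 is CONJ.
If word 8 were ADJ, no tagging could satisfy rule 2; so word 8 is CONJ.
That leaves exactly one tagging: VERB NOUN NOUN NOUN VERB CONJ NOUN CONJ.
Check: rule 1 ✓; rule 2 ✓; rule 3 ✓; rule 4 ✓; rule 5 ✓.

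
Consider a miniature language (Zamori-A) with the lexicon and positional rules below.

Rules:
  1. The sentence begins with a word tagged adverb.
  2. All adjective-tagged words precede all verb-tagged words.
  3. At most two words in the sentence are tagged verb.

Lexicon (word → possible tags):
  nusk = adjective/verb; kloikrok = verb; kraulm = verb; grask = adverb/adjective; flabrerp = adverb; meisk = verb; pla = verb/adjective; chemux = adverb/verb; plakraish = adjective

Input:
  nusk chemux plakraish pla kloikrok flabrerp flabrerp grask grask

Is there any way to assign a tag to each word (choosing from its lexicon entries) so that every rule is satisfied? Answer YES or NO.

NO

Candidates per position — 1:nusk {adjective,verb}; 2:chemux {adverb,verb}; 3:plakraish {adjective}; 4:pla {verb,adjective}; 5:kloikrok {verb}; 6:flabrerp {adverb}; 7:flabrerp {adverb}; 8:grask {adverb,adjective}; 9:grask {adverb,adjective}.
Rule 1 cannot be satisfied by any choice of tags from the lexicon.
So there is no consistent tagging.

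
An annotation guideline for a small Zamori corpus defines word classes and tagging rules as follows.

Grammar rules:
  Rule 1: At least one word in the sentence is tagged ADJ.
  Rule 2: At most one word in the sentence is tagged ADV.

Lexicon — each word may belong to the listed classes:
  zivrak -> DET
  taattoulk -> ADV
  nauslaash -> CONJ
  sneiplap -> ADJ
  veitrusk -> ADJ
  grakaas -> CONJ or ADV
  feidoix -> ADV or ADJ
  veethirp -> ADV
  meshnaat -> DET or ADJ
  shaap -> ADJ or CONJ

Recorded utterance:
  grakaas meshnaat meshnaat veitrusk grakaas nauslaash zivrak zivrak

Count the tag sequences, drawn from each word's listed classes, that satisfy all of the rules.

Candidates per position — 1:grakaas {CONJ,ADV}; 2:meshnaat {DET,ADJ}; 3:meshnaat {DET,ADJ}; 4:veitrusk {ADJ}; 5:grakaas {CONJ,ADV}; 6:nauslaash {CONJ}; 7:zivrak {DET}; 8:zivrak {DET}.
There are 16 candidate sequences in total.
Checking each against the rules leaves 12 sequences.
Count = 12.

12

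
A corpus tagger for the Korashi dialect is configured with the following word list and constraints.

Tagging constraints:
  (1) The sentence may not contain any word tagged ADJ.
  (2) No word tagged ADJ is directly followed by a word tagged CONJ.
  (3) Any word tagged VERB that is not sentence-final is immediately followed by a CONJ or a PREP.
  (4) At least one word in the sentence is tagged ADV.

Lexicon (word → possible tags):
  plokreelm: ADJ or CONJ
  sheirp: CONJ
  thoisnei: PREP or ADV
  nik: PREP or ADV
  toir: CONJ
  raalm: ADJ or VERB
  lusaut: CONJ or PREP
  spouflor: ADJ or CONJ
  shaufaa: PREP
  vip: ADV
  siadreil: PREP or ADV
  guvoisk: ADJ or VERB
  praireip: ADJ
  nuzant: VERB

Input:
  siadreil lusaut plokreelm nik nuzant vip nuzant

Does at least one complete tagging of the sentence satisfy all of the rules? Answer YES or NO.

Candidates per position — 1:siadreil {PREP,ADV}; 2:lusaut {CONJ,PREP}; 3:plokreelm {ADJ,CONJ}; 4:nik {PREP,ADV}; 5:nuzant {VERB}; 6:vip {ADV}; 7:nuzant {VERB}.
Rule 3 cannot be satisfied by any choice of tags from the lexicon.
So there is no consistent tagging.

NO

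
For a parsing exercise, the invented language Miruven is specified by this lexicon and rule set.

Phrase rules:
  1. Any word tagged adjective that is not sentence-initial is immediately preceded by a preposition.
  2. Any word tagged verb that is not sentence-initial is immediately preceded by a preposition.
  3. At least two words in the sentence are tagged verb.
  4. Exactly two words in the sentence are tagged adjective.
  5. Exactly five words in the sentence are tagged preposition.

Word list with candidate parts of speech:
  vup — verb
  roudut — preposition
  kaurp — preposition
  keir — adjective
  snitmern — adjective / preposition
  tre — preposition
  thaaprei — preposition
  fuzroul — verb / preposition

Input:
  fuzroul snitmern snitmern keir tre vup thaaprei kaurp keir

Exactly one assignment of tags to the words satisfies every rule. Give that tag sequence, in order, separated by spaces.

Candidates per position — 1:fuzroul {verb,preposition}; 2:snitmern {adjective,preposition}; 3:snitmern {adjective,preposition}; 4:keir {adjective}; 5:tre {preposition}; 6:vup {verb}; 7:thaaprei {preposition}; 8:kaurp {preposition}; 9:keir {adjective}.
At position 1, choosing preposition makes rule 3 impossible to satisfy; hence verb.
At position 2, choosing adjective makes rule 1 impossible to satisfy; hence preposition.
At position 3, choosing adjective makes rule 1 impossible to satisfy; hence preposition.
The unique satisfying tagging is: verb preposition preposition adjective preposition verb preposition preposition adjective.
Verifying each rule — rule 1 satisfied; rule 2 satisfied; rule 3 satisfied; rule 4 satisfied; rule 5 satisfied.

verb preposition preposition adjective preposition verb preposition preposition adjective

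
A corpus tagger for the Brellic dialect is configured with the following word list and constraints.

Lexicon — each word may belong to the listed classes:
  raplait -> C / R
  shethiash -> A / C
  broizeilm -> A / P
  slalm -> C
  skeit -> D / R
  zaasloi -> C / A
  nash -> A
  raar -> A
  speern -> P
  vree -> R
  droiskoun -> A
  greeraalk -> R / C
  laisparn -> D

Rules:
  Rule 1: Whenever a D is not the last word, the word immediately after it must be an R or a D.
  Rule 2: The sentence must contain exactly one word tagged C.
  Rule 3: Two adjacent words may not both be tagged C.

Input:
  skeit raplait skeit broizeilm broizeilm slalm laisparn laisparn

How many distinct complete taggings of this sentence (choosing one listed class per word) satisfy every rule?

Candidates per position — 1:skeit {D,R}; 2:raplait {C,R}; 3:skeit {D,R}; 4:broizeilm {A,P}; 5:broizeilm {A,P}; 6:slalm {C}; 7:laisparn {D}; 8:laisparn {D}.
There are 32 candidate sequences in total.
Checking each against the rules leaves 8 sequences.
Count = 8.

8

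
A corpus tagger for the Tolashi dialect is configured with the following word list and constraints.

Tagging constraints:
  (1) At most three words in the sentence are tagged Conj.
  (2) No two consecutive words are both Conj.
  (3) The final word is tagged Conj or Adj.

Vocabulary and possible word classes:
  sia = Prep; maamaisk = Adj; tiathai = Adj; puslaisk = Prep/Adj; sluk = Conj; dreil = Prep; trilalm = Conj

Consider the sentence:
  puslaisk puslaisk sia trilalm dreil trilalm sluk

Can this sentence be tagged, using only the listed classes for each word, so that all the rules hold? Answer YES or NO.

NO

Candidates per position — 1:puslaisk {Prep,Adj}; 2:puslaisk {Prep,Adj}; 3:sia {Prep}; 4:trilalm {Conj}; 5:dreil {Prep}; 6:trilalm {Conj}; 7:sluk {Conj}.
Rule 2 cannot be satisfied by any choice of tags from the lexicon.
So there is no consistent tagging.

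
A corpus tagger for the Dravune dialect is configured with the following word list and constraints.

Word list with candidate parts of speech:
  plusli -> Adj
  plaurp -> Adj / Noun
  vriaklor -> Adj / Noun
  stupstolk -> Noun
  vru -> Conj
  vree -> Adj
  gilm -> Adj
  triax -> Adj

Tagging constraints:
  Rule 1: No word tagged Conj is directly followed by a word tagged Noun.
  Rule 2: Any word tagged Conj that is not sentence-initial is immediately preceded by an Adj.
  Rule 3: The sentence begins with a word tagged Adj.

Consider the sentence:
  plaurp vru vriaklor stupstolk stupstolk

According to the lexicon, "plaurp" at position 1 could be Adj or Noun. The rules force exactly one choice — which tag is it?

Adj

Candidates per position — 1:plaurp {Adj,Noun}; 2:vru {Conj}; 3:vriaklor {Adj,Noun}; 4:stupstolk {Noun}; 5:stupstolk {Noun}.
Word 1 cannot be Noun — rule 2 would then fail for every completion. It is Adj.
Word 3 cannot be Noun — rule 1 would then fail for every completion. It is Adj.
So the tagging must be: Adj Conj Adj Noun Noun.
Check: rule 1 satisfied; rule 2 satisfied; rule 3 satisfied.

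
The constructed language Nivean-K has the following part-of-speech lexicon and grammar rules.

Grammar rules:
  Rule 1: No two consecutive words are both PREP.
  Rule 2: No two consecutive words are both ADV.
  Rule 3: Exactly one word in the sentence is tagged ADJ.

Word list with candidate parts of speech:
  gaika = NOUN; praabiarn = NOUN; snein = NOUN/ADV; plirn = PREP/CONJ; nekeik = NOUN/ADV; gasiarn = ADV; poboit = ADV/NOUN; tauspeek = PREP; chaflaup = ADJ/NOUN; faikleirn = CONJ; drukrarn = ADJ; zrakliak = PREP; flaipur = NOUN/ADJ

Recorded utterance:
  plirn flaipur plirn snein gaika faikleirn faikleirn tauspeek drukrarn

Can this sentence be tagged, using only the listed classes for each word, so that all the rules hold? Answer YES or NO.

YES

Candidates per position — 1:plirn {PREP,CONJ}; 2:flaipur {NOUN,ADJ}; 3:plirn {PREP,CONJ}; 4:snein {NOUN,ADV}; 5:gaika {NOUN}; 6:faikleirn {CONJ}; 7:faikleirn {CONJ}; 8:tauspeek {PREP}; 9:drukrarn {ADJ}.
One satisfying assignment: PREP NOUN CONJ ADV NOUN CONJ CONJ PREP ADJ.
Checking: rule 1 ✓; rule 2 ✓; rule 3 ✓.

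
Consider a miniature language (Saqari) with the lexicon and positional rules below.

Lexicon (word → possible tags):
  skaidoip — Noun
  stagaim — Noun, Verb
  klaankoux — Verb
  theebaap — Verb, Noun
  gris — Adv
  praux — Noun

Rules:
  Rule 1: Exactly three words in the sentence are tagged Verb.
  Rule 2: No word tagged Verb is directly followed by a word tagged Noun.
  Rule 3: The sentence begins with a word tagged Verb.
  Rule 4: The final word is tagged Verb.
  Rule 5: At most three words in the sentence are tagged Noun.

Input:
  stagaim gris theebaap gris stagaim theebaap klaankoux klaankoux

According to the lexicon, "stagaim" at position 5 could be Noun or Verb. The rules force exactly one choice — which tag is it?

Noun

Candidates per position — 1:stagaim {Noun,Verb}; 2:gris {Adv}; 3:theebaap {Verb,Noun}; 4:gris {Adv}; 5:stagaim {Noun,Verb}; 6:theebaap {Verb,Noun}; 7:klaankoux {Verb}; 8:klaankoux {Verb}.
Position 1: Noun is ruled out by rule 3; that leaves Verb.
Position 3: Verb is ruled out by rule 1; that leaves Noun.
Position 5: Verb is ruled out by rule 1; that leaves Noun.
Position 6: Verb is ruled out by rule 1; that leaves Noun.
The only consistent sequence is: Verb Adv Noun Adv Noun Noun Verb Verb.
Checking: rule 1 holds; rule 2 holds; rule 3 holds; rule 4 holds; rule 5 holds.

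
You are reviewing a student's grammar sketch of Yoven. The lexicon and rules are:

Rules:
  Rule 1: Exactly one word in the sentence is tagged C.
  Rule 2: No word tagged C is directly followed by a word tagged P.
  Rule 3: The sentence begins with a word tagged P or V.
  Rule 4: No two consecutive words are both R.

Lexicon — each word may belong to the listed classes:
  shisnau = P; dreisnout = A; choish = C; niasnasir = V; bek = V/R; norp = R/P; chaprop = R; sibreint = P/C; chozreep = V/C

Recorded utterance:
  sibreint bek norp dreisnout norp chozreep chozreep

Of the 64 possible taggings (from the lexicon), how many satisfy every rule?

Candidates per position — 1:sibreint {P,C}; 2:bek {V,R}; 3:norp {R,P}; 4:dreisnout {A}; 5:norp {R,P}; 6:chozreep {V,C}; 7:chozreep {V,C}.
There are 64 candidate sequences in total.
Checking each against the rules leaves 12 sequences.
Count = 12.

12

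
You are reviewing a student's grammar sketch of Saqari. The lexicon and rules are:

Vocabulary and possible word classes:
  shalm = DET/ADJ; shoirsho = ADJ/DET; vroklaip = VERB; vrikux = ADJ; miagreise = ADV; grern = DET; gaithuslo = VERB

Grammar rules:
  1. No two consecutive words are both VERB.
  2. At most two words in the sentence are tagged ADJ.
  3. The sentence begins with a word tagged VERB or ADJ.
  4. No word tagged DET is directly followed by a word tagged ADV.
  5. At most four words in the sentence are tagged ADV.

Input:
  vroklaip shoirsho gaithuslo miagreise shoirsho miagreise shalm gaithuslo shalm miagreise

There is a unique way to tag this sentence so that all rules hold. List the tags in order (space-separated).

VERB DET VERB ADV ADJ ADV DET VERB ADJ ADV

Candidates per position — 1:vroklaip {VERB}; 2:shoirsho {ADJ,DET}; 3:gaithuslo {VERB}; 4:miagreise {ADV}; 5:shoirsho {ADJ,DET}; 6:miagreise {ADV}; 7:shalm {DET,ADJ}; 8:gaithuslo {VERB}; 9:shalm {DET,ADJ}; 10:miagreise {ADV}.
If word 5 were DET, no tagging could satisfy rule 4; so word 5 is ADJ.
If word 9 were DET, no tagging could satisfy rule 4; so word 9 is ADJ.
If word 2 were ADJ, no tagging could satisfy rule 2; so word 2 is DET.
If word 7 were ADJ, no tagging could satisfy rule 2; so word 7 is DET.
That leaves exactly one tagging: VERB DET VERB ADV ADJ ADV DET VERB ADJ ADV.
Verifying each rule — rule 1 holds; rule 2 holds; rule 3 holds; rule 4 holds; rule 5 holds.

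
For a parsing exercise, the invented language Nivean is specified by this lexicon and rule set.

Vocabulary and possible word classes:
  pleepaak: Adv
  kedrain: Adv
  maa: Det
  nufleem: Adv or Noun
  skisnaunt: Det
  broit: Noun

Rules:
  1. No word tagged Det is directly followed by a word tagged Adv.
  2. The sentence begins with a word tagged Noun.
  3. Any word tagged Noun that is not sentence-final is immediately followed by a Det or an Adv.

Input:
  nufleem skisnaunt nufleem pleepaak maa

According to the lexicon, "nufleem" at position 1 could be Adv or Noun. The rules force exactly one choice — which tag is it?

Noun

Candidates per position — 1:nufleem {Adv,Noun}; 2:skisnaunt {Det}; 3:nufleem {Adv,Noun}; 4:pleepaak {Adv}; 5:maa {Det}.
At position 1, choosing Adv makes rule 2 impossible to satisfy; hence Noun.
At position 3, choosing Adv makes rule 1 impossible to satisfy; hence Noun.
So the tagging must be: Noun Det Noun Adv Det.
Rule-by-rule: rule 1 ✓; rule 2 ✓; rule 3 ✓.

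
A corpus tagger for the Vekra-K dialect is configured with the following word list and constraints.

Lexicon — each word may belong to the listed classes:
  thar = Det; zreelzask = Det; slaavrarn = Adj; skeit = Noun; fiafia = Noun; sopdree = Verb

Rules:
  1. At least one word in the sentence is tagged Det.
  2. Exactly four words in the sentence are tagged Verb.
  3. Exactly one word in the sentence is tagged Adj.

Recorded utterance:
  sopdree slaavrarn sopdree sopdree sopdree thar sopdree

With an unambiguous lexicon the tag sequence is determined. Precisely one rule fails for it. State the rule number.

Fixed tagging: Verb Adj Verb Verb Verb Det Verb.
Applying the rules: R1 holds, R2 violated, R3 holds.
Only rule 2 fails.

2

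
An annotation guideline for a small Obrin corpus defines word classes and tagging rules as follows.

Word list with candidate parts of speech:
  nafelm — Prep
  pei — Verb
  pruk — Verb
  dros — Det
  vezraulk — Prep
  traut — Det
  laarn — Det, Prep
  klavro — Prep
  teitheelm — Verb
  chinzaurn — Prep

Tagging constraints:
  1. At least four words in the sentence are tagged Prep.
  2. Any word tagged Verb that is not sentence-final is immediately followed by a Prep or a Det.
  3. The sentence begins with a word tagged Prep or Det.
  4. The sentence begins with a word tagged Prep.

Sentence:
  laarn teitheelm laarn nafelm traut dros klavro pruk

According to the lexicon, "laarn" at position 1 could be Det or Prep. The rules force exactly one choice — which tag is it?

Candidates per position — 1:laarn {Det,Prep}; 2:teitheelm {Verb}; 3:laarn {Det,Prep}; 4:nafelm {Prep}; 5:traut {Det}; 6:dros {Det}; 7:klavro {Prep}; 8:pruk {Verb}.
Position 1: Det is ruled out by rule 1; that leaves Prep.
Position 3: Det is ruled out by rule 1; that leaves Prep.
So the tagging must be: Prep Verb Prep Prep Det Det Prep Verb.
Rule-by-rule: rule 1 holds; rule 2 holds; rule 3 holds; rule 4 holds.

Prep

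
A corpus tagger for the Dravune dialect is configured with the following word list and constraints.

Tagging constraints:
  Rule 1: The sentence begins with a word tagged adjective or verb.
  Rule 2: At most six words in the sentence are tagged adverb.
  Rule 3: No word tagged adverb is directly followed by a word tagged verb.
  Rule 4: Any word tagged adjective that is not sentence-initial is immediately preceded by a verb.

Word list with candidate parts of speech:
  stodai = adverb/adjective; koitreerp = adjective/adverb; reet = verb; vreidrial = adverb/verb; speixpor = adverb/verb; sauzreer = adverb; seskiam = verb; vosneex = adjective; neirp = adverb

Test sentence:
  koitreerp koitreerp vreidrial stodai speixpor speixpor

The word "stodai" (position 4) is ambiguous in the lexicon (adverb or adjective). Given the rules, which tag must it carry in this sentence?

adverb

Candidates per position — 1:koitreerp {adjective,adverb}; 2:koitreerp {adjective,adverb}; 3:vreidrial {adverb,verb}; 4:stodai {adverb,adjective}; 5:speixpor {adverb,verb}; 6:speixpor {adverb,verb}.
Position 1: tagging it adverb would leave rule 1 unsatisfiable, so it must be adjective.
Position 2: tagging it adjective would leave rule 4 unsatisfiable, so it must be adverb.
Position 3: tagging it verb would leave rule 3 unsatisfiable, so it must be adverb.
Position 4: tagging it adjective would leave rule 4 unsatisfiable, so it must be adverb.
Position 5: tagging it verb would leave rule 3 unsatisfiable, so it must be adverb.
Position 6: tagging it verb would leave rule 3 unsatisfiable, so it must be adverb.
The only consistent sequence is: adjective adverb adverb adverb adverb adverb.
Checking: rule 1 holds; rule 2 holds; rule 3 holds; rule 4 holds.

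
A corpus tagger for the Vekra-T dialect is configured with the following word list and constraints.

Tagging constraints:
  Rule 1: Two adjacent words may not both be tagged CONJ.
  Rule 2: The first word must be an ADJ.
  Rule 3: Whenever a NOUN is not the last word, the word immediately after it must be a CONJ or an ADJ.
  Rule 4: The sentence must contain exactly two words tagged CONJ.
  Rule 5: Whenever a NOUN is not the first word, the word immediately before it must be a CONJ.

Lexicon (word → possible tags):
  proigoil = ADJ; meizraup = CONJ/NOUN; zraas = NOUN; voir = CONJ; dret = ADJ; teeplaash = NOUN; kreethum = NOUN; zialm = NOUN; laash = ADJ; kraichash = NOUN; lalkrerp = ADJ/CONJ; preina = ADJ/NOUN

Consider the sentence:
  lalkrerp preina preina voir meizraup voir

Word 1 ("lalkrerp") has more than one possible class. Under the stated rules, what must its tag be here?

ADJ

Candidates per position — 1:lalkrerp {ADJ,CONJ}; 2:preina {ADJ,NOUN}; 3:preina {ADJ,NOUN}; 4:voir {CONJ}; 5:meizraup {CONJ,NOUN}; 6:voir {CONJ}.
At position 1, choosing CONJ makes rule 2 impossible to satisfy; hence ADJ.
At position 2, choosing NOUN makes rule 5 impossible to satisfy; hence ADJ.
At position 3, choosing NOUN makes rule 5 impossible to satisfy; hence ADJ.
At position 5, choosing CONJ makes rule 1 impossible to satisfy; hence NOUN.
That leaves exactly one tagging: ADJ ADJ ADJ CONJ NOUN CONJ.
Checking: rule 1 ✓; rule 2 ✓; rule 3 ✓; rule 4 ✓; rule 5 ✓.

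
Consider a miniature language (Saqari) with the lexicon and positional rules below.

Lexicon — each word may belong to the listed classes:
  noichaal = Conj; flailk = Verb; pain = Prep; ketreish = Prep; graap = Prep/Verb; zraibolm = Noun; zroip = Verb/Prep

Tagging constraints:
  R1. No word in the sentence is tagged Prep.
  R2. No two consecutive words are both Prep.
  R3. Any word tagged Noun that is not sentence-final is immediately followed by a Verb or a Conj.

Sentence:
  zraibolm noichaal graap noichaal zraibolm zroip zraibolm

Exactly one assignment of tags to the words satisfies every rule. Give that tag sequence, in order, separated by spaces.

Noun Conj Verb Conj Noun Verb Noun

Candidates per position — 1:zraibolm {Noun}; 2:noichaal {Conj}; 3:graap {Prep,Verb}; 4:noichaal {Conj}; 5:zraibolm {Noun}; 6:zroip {Verb,Prep}; 7:zraibolm {Noun}.
Position 3: tagging it Prep would leave rule 1 unsatisfiable, so it must be Verb.
Position 6: tagging it Prep would leave rule 1 unsatisfiable, so it must be Verb.
So the tagging must be: Noun Conj Verb Conj Noun Verb Noun.
Verifying each rule — rule 1 ok; rule 2 ok; rule 3 ok.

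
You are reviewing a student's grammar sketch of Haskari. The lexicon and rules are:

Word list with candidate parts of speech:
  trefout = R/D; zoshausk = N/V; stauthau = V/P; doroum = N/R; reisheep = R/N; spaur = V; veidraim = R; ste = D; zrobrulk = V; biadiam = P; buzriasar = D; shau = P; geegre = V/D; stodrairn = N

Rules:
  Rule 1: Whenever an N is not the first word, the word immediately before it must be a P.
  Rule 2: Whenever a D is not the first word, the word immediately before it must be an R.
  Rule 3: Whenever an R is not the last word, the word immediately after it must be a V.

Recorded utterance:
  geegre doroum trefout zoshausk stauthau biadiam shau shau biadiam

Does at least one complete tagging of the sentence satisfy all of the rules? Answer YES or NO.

Candidates per position — 1:geegre {V,D}; 2:doroum {N,R}; 3:trefout {R,D}; 4:zoshausk {N,V}; 5:stauthau {V,P}; 6:biadiam {P}; 7:shau {P}; 8:shau {P}; 9:biadiam {P}.
Every candidate sequence violates at least one rule; no consistent tagging exists.

NO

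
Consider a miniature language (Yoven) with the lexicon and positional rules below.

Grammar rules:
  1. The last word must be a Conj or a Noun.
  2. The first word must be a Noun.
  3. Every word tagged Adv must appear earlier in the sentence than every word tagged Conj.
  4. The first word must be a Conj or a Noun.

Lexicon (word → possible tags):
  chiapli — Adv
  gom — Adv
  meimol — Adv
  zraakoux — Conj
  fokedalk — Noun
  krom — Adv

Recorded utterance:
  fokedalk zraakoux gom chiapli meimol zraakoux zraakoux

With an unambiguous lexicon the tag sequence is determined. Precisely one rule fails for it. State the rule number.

Fixed tagging: Noun Conj Adv Adv Adv Conj Conj.
Applying the rules: R1 ✓, R2 ✓, R3 ✗, R4 ✓.
Only rule 3 fails.

3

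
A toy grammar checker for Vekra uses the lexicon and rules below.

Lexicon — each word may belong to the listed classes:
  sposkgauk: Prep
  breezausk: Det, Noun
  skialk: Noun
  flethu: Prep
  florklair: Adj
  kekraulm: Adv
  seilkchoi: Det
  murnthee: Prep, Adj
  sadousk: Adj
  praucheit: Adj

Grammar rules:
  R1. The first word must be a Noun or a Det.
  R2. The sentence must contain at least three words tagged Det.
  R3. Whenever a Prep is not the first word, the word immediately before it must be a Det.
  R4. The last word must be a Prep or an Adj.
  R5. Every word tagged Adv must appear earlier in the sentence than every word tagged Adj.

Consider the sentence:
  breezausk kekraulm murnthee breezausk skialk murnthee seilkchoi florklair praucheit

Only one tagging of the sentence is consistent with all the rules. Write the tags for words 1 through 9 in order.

Candidates per position — 1:breezausk {Det,Noun}; 2:kekraulm {Adv}; 3:murnthee {Prep,Adj}; 4:breezausk {Det,Noun}; 5:skialk {Noun}; 6:murnthee {Prep,Adj}; 7:seilkchoi {Det}; 8:florklair {Adj}; 9:praucheit {Adj}.
Position 1: Noun is ruled out by rule 2; that leaves Det.
Position 3: Prep is ruled out by rule 3; that leaves Adj.
Position 4: Noun is ruled out by rule 2; that leaves Det.
Position 6: Prep is ruled out by rule 3; that leaves Adj.
That leaves exactly one tagging: Det Adv Adj Det Noun Adj Det Adj Adj.
Rule-by-rule: rule 1 holds; rule 2 holds; rule 3 holds; rule 4 holds; rule 5 holds.

Det Adv Adj Det Noun Adj Det Adj Adj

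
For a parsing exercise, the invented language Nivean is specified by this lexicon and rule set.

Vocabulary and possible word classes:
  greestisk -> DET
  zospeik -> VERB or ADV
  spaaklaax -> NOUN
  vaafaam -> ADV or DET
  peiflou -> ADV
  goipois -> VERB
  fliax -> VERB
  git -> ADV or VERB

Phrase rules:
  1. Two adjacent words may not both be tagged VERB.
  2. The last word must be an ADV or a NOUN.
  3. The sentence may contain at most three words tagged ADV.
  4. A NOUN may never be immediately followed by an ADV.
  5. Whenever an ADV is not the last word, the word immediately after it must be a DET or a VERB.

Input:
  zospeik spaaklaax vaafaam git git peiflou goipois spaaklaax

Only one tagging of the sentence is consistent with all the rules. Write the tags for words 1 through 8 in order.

VERB NOUN DET ADV VERB ADV VERB NOUN

Candidates per position — 1:zospeik {VERB,ADV}; 2:spaaklaax {NOUN}; 3:vaafaam {ADV,DET}; 4:git {ADV,VERB}; 5:git {ADV,VERB}; 6:peiflou {ADV}; 7:goipois {VERB}; 8:spaaklaax {NOUN}.
Word 1 cannot be ADV — rule 5 would then fail for every completion. It is VERB.
Word 3 cannot be ADV — rule 4 would then fail for every completion. It is DET.
Word 5 cannot be ADV — rule 5 would then fail for every completion. It is VERB.
Word 4 cannot be VERB — rule 1 would then fail for every completion. It is ADV.
That leaves exactly one tagging: VERB NOUN DET ADV VERB ADV VERB NOUN.
Checking: rule 1 ✓; rule 2 ✓; rule 3 ✓; rule 4 ✓; rule 5 ✓.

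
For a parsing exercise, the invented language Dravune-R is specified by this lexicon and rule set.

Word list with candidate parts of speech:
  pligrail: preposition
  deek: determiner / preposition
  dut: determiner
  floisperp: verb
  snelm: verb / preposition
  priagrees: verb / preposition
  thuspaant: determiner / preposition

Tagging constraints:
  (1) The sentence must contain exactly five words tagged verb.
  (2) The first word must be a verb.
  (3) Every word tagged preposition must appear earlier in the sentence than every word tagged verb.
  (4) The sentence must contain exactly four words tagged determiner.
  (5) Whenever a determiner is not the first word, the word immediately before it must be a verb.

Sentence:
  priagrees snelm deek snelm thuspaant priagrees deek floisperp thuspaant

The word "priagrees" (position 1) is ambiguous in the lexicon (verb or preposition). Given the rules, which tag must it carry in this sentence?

verb

Candidates per position — 1:priagrees {verb,preposition}; 2:snelm {verb,preposition}; 3:deek {determiner,preposition}; 4:snelm {verb,preposition}; 5:thuspaant {determiner,preposition}; 6:priagrees {verb,preposition}; 7:deek {determiner,preposition}; 8:floisperp {verb}; 9:thuspaant {determiner,preposition}.
Word 1 cannot be preposition — rule 1 would then fail for every completion. It is verb.
Word 2 cannot be preposition — rule 1 would then fail for every completion. It is verb.
Word 3 cannot be preposition — rule 3 would then fail for every completion. It is determiner.
Word 4 cannot be preposition — rule 1 would then fail for every completion. It is verb.
Word 5 cannot be preposition — rule 3 would then fail for every completion. It is determiner.
Word 6 cannot be preposition — rule 1 would then fail for every completion. It is verb.
Word 7 cannot be preposition — rule 3 would then fail for every completion. It is determiner.
Word 9 cannot be preposition — rule 3 would then fail for every completion. It is determiner.
The unique satisfying tagging is: verb verb determiner verb determiner verb determiner verb determiner.
Checking: rule 1 ok; rule 2 ok; rule 3 ok; rule 4 ok; rule 5 ok.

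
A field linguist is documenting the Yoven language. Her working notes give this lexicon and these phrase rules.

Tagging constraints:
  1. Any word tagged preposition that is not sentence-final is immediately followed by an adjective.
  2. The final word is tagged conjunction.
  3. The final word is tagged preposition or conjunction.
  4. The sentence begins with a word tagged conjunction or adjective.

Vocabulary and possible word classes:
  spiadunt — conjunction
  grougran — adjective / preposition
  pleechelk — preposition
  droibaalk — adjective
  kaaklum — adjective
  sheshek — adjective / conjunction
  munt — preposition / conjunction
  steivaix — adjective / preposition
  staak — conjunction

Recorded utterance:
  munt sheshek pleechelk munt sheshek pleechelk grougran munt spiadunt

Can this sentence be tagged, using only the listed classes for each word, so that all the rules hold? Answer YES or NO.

NO

Candidates per position — 1:munt {preposition,conjunction}; 2:sheshek {adjective,conjunction}; 3:pleechelk {preposition}; 4:munt {preposition,conjunction}; 5:sheshek {adjective,conjunction}; 6:pleechelk {preposition}; 7:grougran {adjective,preposition}; 8:munt {preposition,conjunction}; 9:spiadunt {conjunction}.
Rule 1 cannot be satisfied by any choice of tags from the lexicon.
So there is no consistent tagging.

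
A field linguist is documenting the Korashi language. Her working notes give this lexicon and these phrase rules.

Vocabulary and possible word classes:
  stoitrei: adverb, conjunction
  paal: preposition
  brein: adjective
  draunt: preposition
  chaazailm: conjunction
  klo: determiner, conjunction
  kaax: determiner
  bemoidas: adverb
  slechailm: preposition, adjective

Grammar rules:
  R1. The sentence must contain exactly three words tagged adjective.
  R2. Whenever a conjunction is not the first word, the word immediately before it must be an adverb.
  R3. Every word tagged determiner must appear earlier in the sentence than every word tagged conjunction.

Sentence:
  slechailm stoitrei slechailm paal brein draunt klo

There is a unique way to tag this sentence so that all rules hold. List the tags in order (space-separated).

Candidates per position — 1:slechailm {preposition,adjective}; 2:stoitrei {adverb,conjunction}; 3:slechailm {preposition,adjective}; 4:paal {preposition}; 5:brein {adjective}; 6:draunt {preposition}; 7:klo {determiner,conjunction}.
If word 1 were preposition, no tagging could satisfy rule 1; so word 1 is adjective.
If word 2 were conjunction, no tagging could satisfy rule 2; so word 2 is adverb.
If word 3 were preposition, no tagging could satisfy rule 1; so word 3 is adjective.
If word 7 were conjunction, no tagging could satisfy rule 2; so word 7 is determiner.
That leaves exactly one tagging: adjective adverb adjective preposition adjective preposition determiner.
Rule-by-rule: rule 1 ok; rule 2 ok; rule 3 ok.

adjective adverb adjective preposition adjective preposition determiner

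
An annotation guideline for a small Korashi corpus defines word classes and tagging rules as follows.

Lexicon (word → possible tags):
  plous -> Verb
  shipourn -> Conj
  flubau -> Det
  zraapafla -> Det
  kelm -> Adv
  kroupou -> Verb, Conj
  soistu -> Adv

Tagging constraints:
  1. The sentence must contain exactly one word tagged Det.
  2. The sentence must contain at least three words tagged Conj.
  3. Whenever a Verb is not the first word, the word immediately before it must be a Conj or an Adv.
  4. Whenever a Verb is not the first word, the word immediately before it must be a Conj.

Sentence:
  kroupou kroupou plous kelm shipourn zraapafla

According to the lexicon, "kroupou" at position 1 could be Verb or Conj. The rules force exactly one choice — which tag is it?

Conj

Candidates per position — 1:kroupou {Verb,Conj}; 2:kroupou {Verb,Conj}; 3:plous {Verb}; 4:kelm {Adv}; 5:shipourn {Conj}; 6:zraapafla {Det}.
Position 1: Verb is ruled out by rule 2; that leaves Conj.
Position 2: Verb is ruled out by rule 2; that leaves Conj.
The unique satisfying tagging is: Conj Conj Verb Adv Conj Det.
Rule-by-rule: rule 1 holds; rule 2 holds; rule 3 holds; rule 4 holds.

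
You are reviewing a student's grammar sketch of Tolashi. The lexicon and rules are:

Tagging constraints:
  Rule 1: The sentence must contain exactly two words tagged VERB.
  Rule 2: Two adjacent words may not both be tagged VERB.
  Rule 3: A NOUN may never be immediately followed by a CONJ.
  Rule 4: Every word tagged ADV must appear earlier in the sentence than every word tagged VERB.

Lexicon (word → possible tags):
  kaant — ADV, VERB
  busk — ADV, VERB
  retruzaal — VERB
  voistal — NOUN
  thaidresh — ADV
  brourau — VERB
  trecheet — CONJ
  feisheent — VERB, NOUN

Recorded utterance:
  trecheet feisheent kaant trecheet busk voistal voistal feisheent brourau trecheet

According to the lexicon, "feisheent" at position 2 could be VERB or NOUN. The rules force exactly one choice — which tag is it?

Candidates per position — 1:trecheet {CONJ}; 2:feisheent {VERB,NOUN}; 3:kaant {ADV,VERB}; 4:trecheet {CONJ}; 5:busk {ADV,VERB}; 6:voistal {NOUN}; 7:voistal {NOUN}; 8:feisheent {VERB,NOUN}; 9:brourau {VERB}; 10:trecheet {CONJ}.
Position 8: VERB is ruled out by rule 2; that leaves NOUN.
Position 2: the remaining choice is settled jointly with positions 3, 5 — only NOUN at position 2 is part of a tagging that satisfies every rule.
The only consistent sequence is: CONJ NOUN ADV CONJ VERB NOUN NOUN NOUN VERB CONJ.
Rule-by-rule: rule 1 holds; rule 2 holds; rule 3 holds; rule 4 holds.

NOUN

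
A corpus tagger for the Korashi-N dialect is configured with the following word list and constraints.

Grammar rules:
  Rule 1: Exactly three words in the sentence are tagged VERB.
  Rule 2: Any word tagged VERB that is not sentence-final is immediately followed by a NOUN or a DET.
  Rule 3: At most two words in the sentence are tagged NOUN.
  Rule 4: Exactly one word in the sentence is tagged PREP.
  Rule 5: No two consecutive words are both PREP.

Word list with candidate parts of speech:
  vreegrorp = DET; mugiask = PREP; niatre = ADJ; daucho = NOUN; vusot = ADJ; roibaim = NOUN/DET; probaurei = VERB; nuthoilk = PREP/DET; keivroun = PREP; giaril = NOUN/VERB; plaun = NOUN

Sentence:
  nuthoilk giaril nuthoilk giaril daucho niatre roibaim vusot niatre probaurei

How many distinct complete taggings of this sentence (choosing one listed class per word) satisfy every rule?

2

Candidates per position — 1:nuthoilk {PREP,DET}; 2:giaril {NOUN,VERB}; 3:nuthoilk {PREP,DET}; 4:giaril {NOUN,VERB}; 5:daucho {NOUN}; 6:niatre {ADJ}; 7:roibaim {NOUN,DET}; 8:vusot {ADJ}; 9:niatre {ADJ}; 10:probaurei {VERB}.
There are 32 candidate sequences in total.
The sequences that satisfy every rule: PREP VERB DET VERB NOUN ADJ NOUN ADJ ADJ VERB; PREP VERB DET VERB NOUN ADJ DET ADJ ADJ VERB.
Count = 2.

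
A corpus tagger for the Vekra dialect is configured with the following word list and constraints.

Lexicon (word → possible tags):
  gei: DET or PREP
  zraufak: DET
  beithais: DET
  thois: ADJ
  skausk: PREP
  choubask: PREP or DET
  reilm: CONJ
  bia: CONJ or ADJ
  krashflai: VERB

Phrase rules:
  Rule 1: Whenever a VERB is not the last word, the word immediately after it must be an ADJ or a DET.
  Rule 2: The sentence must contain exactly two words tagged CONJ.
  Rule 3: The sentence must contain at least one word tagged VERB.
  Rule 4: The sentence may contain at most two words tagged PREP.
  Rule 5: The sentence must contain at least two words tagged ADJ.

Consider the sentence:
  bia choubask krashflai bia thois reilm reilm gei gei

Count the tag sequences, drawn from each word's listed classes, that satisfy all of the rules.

7

Candidates per position — 1:bia {CONJ,ADJ}; 2:choubask {PREP,DET}; 3:krashflai {VERB}; 4:bia {CONJ,ADJ}; 5:thois {ADJ}; 6:reilm {CONJ}; 7:reilm {CONJ}; 8:gei {DET,PREP}; 9:gei {DET,PREP}.
There are 32 candidate sequences in total.
Checking each against the rules leaves 7 sequences.
Count = 7.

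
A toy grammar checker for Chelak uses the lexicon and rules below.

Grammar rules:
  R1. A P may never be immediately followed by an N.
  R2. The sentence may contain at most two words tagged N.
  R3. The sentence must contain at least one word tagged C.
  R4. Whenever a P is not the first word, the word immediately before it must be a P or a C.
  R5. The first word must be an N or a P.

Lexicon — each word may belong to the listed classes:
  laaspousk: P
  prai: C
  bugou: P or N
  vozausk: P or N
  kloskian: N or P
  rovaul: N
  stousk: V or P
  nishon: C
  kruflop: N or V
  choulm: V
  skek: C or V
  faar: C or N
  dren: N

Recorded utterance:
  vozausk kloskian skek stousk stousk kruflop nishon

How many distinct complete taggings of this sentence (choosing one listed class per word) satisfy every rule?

Candidates per position — 1:vozausk {P,N}; 2:kloskian {N,P}; 3:skek {C,V}; 4:stousk {V,P}; 5:stousk {V,P}; 6:kruflop {N,V}; 7:nishon {C}.
There are 64 candidate sequences in total.
Checking each against the rules leaves 11 sequences.
Count = 11.

11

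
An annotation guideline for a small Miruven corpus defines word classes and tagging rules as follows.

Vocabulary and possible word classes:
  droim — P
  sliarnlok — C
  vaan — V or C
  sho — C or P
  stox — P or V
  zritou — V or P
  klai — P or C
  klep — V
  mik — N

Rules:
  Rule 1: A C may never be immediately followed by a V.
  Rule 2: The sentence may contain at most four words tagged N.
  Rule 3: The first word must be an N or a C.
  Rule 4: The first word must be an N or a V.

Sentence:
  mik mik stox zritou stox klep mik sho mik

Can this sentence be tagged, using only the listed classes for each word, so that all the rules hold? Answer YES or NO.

YES

Candidates per position — 1:mik {N}; 2:mik {N}; 3:stox {P,V}; 4:zritou {V,P}; 5:stox {P,V}; 6:klep {V}; 7:mik {N}; 8:sho {C,P}; 9:mik {N}.
One satisfying assignment: N N V V P V N C N.
Verifying each rule — rule 1 holds; rule 2 holds; rule 3 holds; rule 4 holds.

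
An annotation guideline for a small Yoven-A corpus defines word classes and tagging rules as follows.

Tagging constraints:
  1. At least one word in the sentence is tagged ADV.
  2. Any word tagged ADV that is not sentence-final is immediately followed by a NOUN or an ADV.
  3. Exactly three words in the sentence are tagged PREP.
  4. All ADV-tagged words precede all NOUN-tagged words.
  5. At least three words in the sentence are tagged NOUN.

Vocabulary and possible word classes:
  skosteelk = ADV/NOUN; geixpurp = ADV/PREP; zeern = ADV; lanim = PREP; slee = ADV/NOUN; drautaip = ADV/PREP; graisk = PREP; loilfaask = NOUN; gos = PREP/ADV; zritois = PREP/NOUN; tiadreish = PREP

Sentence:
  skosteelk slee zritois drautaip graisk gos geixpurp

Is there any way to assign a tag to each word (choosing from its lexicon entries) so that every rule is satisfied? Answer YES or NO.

NO

Candidates per position — 1:skosteelk {ADV,NOUN}; 2:slee {ADV,NOUN}; 3:zritois {PREP,NOUN}; 4:drautaip {ADV,PREP}; 5:graisk {PREP}; 6:gos {PREP,ADV}; 7:geixpurp {ADV,PREP}.
Every candidate sequence violates at least one rule; no consistent tagging exists.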